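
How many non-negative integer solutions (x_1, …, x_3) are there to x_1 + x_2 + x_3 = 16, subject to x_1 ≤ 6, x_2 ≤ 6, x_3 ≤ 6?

By stars and bars, unrestricted non-negative solutions to x_1+…+x_3 = 16 number C(16+2,2) = 153.
Subtract solutions that violate a single cap (substitute x_i' = x_i − (cap_i+1)): x_1 ≥ 7 gives C(11,2) = 55; x_2 ≥ 7 gives C(11,2) = 55; x_3 ≥ 7 gives C(11,2) = 55. Together 165.
Add back pairs where two caps are both exceeded: 6 + 6 + 6 = 18.
By inclusion–exclusion the count is 153 − 165 + 18 = 6.

6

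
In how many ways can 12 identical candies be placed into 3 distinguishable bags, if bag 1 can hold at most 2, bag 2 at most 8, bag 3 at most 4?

Without the upper bounds there are C(14,2) = 91 ways to split 12 among 3 bags.
Subtract solutions that violate a single cap (substitute x_i' = x_i − (cap_i+1)): x_1 ≥ 3 gives C(11,2) = 55; x_2 ≥ 9 gives C(5,2) = 10; x_3 ≥ 5 gives C(9,2) = 36. Together 101.
Add back pairs where two caps are both exceeded: 1 + 15 + 0 = 16.
By inclusion–exclusion the count is 91 − 101 + 16 = 6.

6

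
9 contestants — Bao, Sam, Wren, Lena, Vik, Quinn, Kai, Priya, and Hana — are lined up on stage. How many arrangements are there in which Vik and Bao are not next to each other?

Of the 9! = 362880 arrangements, those with Vik and Bao adjacent number 2 × 8! = 80640 (treat the pair as a block with 2 internal orders).
So 362880 − 80640 = 282240 arrangements keep them apart.

282240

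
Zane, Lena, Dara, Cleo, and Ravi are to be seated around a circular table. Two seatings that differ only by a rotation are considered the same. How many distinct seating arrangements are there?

24

Around a circle, 5 distinct people have 5!/5 = (4)! = 24 rotationally distinct seatings.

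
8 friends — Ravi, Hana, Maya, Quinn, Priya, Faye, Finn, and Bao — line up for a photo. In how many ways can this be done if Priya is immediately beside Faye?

Treat {Priya, Faye} as a single unit. There are 7 units to order, and the pair itself can be ordered 2 ways.
That gives 2 × 7! = 2 × 5040 = 10080.

10080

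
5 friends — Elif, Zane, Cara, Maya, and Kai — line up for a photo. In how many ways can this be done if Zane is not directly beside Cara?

72

Of the 5! = 120 arrangements, those with Zane and Cara adjacent number 2 × 4! = 48 (treat the pair as a block with 2 internal orders).
So 120 − 48 = 72 arrangements keep them apart.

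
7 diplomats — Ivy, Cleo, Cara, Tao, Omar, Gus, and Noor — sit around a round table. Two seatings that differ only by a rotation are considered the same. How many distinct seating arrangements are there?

Fix one person's seat to break rotational symmetry; the remaining 6 people can be arranged in (6)! = 720 ways.

720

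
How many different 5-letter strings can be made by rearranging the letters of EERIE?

EERIE has 5 letters with E appearing 3 times.
Dividing 5! = 120 by 3! = 6 for the repeated letters gives 20.

20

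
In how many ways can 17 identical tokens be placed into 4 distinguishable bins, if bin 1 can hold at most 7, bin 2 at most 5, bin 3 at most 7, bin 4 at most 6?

149

By stars and bars, unrestricted non-negative solutions to x_1+…+x_4 = 17 number C(17+3,3) = 1140.
Subtract solutions that violate a single cap (substitute x_i' = x_i − (cap_i+1)): x_1 ≥ 8 gives C(12,3) = 220; x_2 ≥ 6 gives C(14,3) = 364; x_3 ≥ 8 gives C(12,3) = 220; x_4 ≥ 7 gives C(13,3) = 286. Together 1090.
Add back pairs where two caps are both exceeded: 20 + 4 + 10 + 20 + 35 + 10 = 99.
By inclusion–exclusion the count is 1140 − 1090 + 99 = 149.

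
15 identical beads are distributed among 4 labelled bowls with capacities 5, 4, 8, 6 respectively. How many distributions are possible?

131

Without the upper bounds there are C(18,3) = 816 ways to split 15 among 4 bowls.
Subtract solutions that violate a single cap (substitute x_i' = x_i − (cap_i+1)): x_1 ≥ 6 gives C(12,3) = 220; x_2 ≥ 5 gives C(13,3) = 286; x_3 ≥ 9 gives C(9,3) = 84; x_4 ≥ 7 gives C(11,3) = 165. Together 755.
Add back pairs where two caps are both exceeded: 35 + 1 + 10 + 4 + 20 + 0 = 70.
By inclusion–exclusion the count is 816 − 755 + 70 = 131.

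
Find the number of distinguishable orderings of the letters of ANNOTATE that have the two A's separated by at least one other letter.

There are 8!/(2!·2!·2!) = 5040 arrangements of ANNOTATE in total.
If the two A's are adjacent, glue them into one block, leaving 7 items to arrange: (7)!/(2!·2!) = 1260 ways.
Subtracting, 5040 − 1260 = 3780 arrangements keep the A's apart.

3780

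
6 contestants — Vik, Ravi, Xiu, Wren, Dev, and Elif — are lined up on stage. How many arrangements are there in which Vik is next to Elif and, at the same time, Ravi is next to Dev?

96

Treat {Vik,Elif} as one block (2 orders) and {Ravi,Dev} as another (2 orders).
That leaves 4 units to arrange: 2 × 2 × 4! = 4 × 24 = 96.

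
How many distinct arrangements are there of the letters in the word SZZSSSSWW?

756

SZZSSSSWW has 9 letters with S appearing 5 times, W appearing twice, and Z appearing twice.
The number of distinct arrangements is 9!/(5!·2!·2!) = 362880/480 = 756.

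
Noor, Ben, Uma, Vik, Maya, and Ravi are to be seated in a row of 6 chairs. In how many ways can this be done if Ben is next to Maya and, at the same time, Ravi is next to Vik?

96

Treat {Ben,Maya} as one block (2 orders) and {Ravi,Vik} as another (2 orders).
That leaves 4 units to arrange: 2 × 2 × 4! = 4 × 24 = 96.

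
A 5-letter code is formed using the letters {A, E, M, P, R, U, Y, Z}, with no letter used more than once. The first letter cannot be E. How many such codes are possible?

The first letter has 8−1 = 7 choices (anything except E).
The remaining 4 letters are filled from the other 7 symbols without repetition: 7 × 6 × 5 × 4 = 840.
Total: 7 × 840 = 5880.

5880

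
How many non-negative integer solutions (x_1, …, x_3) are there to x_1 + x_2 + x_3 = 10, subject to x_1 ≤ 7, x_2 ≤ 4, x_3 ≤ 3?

Without the upper bounds there are C(12,2) = 66 ways to split 10 among 3 variables.
Subtract solutions that violate a single cap (substitute x_i' = x_i − (cap_i+1)): x_1 ≥ 8 gives C(4,2) = 6; x_2 ≥ 5 gives C(7,2) = 21; x_3 ≥ 4 gives C(8,2) = 28. Together 55.
Add back pairs where two caps are both exceeded: 0 + 0 + 3 = 3.
By inclusion–exclusion the count is 66 − 55 + 3 = 14.

14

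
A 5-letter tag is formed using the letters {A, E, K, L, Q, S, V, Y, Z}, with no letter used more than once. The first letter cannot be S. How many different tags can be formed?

The first letter has 9−1 = 8 choices (anything except S).
The remaining 4 letters are filled from the other 8 symbols without repetition: 8 × 7 × 6 × 5 = 1680.
Total: 8 × 1680 = 13440.

13440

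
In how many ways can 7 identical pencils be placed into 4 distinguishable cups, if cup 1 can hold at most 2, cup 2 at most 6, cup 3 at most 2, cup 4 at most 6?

52

By stars and bars, unrestricted non-negative solutions to x_1+…+x_4 = 7 number C(7+3,3) = 120.
Subtract solutions that violate a single cap (substitute x_i' = x_i − (cap_i+1)): x_1 ≥ 3 gives C(7,3) = 35; x_2 ≥ 7 gives C(3,3) = 1; x_3 ≥ 3 gives C(7,3) = 35; x_4 ≥ 7 gives C(3,3) = 1. Together 72.
Add back pairs where two caps are both exceeded: 0 + 4 + 0 + 0 + 0 + 0 = 4.
By inclusion–exclusion the count is 120 − 72 + 4 = 52.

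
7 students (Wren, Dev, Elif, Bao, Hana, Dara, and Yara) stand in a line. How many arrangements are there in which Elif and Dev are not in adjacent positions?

There are 7! = 5040 arrangements in all. If Elif and Dev are adjacent, merging them into one block gives 2·(6)! = 1440 arrangements.
Complementary counting: 5040 − 1440 = 3600.

3600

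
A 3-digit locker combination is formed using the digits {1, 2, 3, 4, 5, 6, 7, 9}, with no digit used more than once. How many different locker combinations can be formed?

With no repetition, fill the 3 digits in order: 8 choices, then 7, down to 6.
That product is 8 × 7 × 6 = 336.

336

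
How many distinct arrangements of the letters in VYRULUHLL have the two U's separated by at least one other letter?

23520

There are 9!/(3!·2!) = 30240 arrangements of VYRULUHLL in total.
Arrangements with the U's together: treat UU as one letter, giving (8)!/(3!) = 6720.
Hence 30240 − 6720 = 23520.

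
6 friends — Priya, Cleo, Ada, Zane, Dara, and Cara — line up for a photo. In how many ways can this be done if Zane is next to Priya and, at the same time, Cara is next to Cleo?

Treat {Zane,Priya} as one block (2 orders) and {Cara,Cleo} as another (2 orders).
That leaves 4 units to arrange: 2 × 2 × 4! = 4 × 24 = 96.

96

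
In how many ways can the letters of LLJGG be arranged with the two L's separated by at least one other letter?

18

There are 5!/(2!·2!) = 30 arrangements of LLJGG in total.
Arrangements with the L's together: treat LL as one letter, giving (4)!/(2!) = 12.
Subtracting, 30 − 12 = 18 arrangements keep the L's apart.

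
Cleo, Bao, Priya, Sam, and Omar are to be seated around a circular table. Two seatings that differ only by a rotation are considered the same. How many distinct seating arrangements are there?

Fix one person's seat to break rotational symmetry; the remaining 4 people can be arranged in (4)! = 24 ways.

24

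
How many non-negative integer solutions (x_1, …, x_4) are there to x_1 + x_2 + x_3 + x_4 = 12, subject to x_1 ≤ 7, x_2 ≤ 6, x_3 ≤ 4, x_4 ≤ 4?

Ignoring the caps, the number of non-negative solutions to x_1+…+x_4 = 12 is C(15,3) = 455.
Subtract solutions that violate a single cap (substitute x_i' = x_i − (cap_i+1)): x_1 ≥ 8 gives C(7,3) = 35; x_2 ≥ 7 gives C(8,3) = 56; x_3 ≥ 5 gives C(10,3) = 120; x_4 ≥ 5 gives C(10,3) = 120. Together 331.
Add back pairs where two caps are both exceeded: 0 + 0 + 0 + 1 + 1 + 10 = 12.
By inclusion–exclusion the count is 455 − 331 + 12 = 136.

136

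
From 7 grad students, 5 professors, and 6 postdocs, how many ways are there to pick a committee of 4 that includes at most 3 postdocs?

Split by how many postdocs are chosen (0 through 3).
Sum: C(6,0)·C(12,4) + C(6,1)·C(12,3) + C(6,2)·C(12,2) + C(6,3)·C(12,1) = 495 + 1320 + 990 + 240 = 3045.

3045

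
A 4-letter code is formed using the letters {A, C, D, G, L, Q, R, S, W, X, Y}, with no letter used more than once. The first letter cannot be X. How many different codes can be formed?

The first letter has 11−1 = 10 choices (anything except X).
The remaining 3 letters are filled from the other 10 symbols without repetition: 10 × 9 × 8 = 720.
Total: 10 × 720 = 7200.

7200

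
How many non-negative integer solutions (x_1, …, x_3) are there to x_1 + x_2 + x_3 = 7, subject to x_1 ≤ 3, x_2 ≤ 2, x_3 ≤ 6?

11

By stars and bars, unrestricted non-negative solutions to x_1+…+x_3 = 7 number C(7+2,2) = 36.
Subtract solutions that violate a single cap (substitute x_i' = x_i − (cap_i+1)): x_1 ≥ 4 gives C(5,2) = 10; x_2 ≥ 3 gives C(6,2) = 15; x_3 ≥ 7 gives C(2,2) = 1. Together 26.
Add back pairs where two caps are both exceeded: 1 + 0 + 0 = 1.
By inclusion–exclusion the count is 36 − 26 + 1 = 11.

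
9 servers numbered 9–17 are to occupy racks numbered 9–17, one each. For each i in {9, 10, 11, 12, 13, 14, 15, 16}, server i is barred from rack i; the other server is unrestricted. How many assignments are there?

148329

Let Aᵢ (for 9 ≤ i ≤ 16) be the placements that put server i in its forbidden rack. Any j of these fix j positions, leaving (9−j)! ways to fill the rest, and there are C(8,j) ways to pick which j.
By inclusion–exclusion, the number of valid placements is Σ_{j=0}^{8} (−1)^j C(8,j)·(9−j)!.
Computing: 362880 − 322560 + 141120 − 40320 + 8400 − 1344 + 168 − 16 + 1 = 148329.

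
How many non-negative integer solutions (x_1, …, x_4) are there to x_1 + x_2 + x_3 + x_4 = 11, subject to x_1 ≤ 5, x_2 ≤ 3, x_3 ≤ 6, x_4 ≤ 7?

By stars and bars, unrestricted non-negative solutions to x_1+…+x_4 = 11 number C(11+3,3) = 364.
Subtract solutions that violate a single cap (substitute x_i' = x_i − (cap_i+1)): x_1 ≥ 6 gives C(8,3) = 56; x_2 ≥ 4 gives C(10,3) = 120; x_3 ≥ 7 gives C(7,3) = 35; x_4 ≥ 8 gives C(6,3) = 20. Together 231.
Add back pairs where two caps are both exceeded: 4 + 0 + 0 + 1 + 0 + 0 = 5.
By inclusion–exclusion the count is 364 − 231 + 5 = 138.

138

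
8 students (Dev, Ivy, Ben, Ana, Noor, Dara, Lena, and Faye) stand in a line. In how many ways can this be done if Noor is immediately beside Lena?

10080

Treat {Noor, Lena} as a single unit. There are 7 units to order, and the pair itself can be ordered 2 ways.
That gives 2 × 7! = 2 × 5040 = 10080.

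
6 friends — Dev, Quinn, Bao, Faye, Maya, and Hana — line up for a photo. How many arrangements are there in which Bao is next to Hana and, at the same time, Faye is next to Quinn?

96

Treat {Bao,Hana} as one block (2 orders) and {Faye,Quinn} as another (2 orders).
That leaves 4 units to arrange: 2 × 2 × 4! = 4 × 24 = 96.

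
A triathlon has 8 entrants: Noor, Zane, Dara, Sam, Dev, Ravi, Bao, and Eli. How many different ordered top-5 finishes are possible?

6720

This is an ordered selection of 5 from 8: P(8,5).
That gives 8 × 7 × 6 × 5 × 4 = 6720.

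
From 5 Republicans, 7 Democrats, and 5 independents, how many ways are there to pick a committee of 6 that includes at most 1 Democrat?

Split by how many Democrats are chosen (0 through 1).
Sum: C(7,0)·C(10,6) + C(7,1)·C(10,5) = 210 + 1764 = 1974.

1974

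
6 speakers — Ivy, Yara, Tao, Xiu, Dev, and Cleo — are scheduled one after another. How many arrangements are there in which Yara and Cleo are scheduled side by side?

240

Glue Yara and Cleo into one block (2 internal orders), leaving 5 units to arrange in a row.
So the count is 2·(5)! = 240.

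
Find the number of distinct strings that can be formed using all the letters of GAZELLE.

The 7 letters of GAZELLE have repeats: E appearing twice and L appearing twice.
So there are 7! / (2!·2!) = 1260 distinguishable arrangements.

1260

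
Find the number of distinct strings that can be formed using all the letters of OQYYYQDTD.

OQYYYQDTD has 9 letters with D appearing twice, Q appearing twice, and Y appearing 3 times.
Dividing 9! = 362880 by 3!·2!·2! = 24 for the repeated letters gives 15120.

15120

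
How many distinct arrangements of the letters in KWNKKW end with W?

Fix W in the last position and arrange the remaining 5 letters.
Those 5 letters have K appearing 3 times, giving (5)!/(3!) = 20.

20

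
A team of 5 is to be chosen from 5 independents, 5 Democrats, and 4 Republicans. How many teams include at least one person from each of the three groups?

Unrestricted: C(14,5) = 2002 ways to pick any 5 of the 14.
Selections missing a whole group: no independents → C(9,5) = 126; no Democrats → C(9,5) = 126; no Republicans → C(10,5) = 252.
Add back selections omitting two groups (i.e. drawn from a single group): C(5,5) + C(5,5) + C(4,5) = 2.
By inclusion–exclusion: 2002 − 504 + 2 = 1500.

1500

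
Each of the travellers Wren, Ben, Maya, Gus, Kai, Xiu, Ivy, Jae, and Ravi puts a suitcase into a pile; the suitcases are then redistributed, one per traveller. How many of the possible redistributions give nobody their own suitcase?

133496

Let Aᵢ be the assignments in which traveller i gets their own suitcase. We want the size of the complement of A₁∪…∪A_9.
By inclusion–exclusion this is Σ_{j=0}^{9} (−1)^j C(9,j)·(9−j)!.
Computing: 362880 − 362880 + 181440 − 60480 + 15120 − 3024 + 504 − 72 + 9 − 1 = 133496.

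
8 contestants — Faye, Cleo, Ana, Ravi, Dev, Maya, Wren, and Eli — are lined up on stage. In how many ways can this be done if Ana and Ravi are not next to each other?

30240

Of the 8! = 40320 arrangements, those with Ana and Ravi adjacent number 2 × 7! = 10080 (treat the pair as a block with 2 internal orders).
So 40320 − 10080 = 30240 arrangements keep them apart.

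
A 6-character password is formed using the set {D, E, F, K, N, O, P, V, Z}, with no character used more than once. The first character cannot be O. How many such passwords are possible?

The first character has 9−1 = 8 choices (anything except O).
The remaining 5 characters are filled from the other 8 symbols without repetition: 8 × 7 × 6 × 5 × 4 = 6720.
Total: 8 × 6720 = 53760.

53760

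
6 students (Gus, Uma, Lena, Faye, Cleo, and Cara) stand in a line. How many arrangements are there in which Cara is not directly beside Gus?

There are 6! = 720 arrangements in all. If Cara and Gus are adjacent, merging them into one block gives 2·(5)! = 240 arrangements.
So 720 − 240 = 480 arrangements keep them apart.

480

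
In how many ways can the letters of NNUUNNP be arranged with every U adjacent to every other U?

Treat the 2 copies of U as a single block. The multiset to arrange is then {UU, N, N, N, N, P}, 6 items in all.
That gives (6)!/(4!) = 30 arrangements.

30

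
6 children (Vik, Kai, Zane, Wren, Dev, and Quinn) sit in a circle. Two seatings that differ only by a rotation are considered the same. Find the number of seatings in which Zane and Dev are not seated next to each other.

72

Without the restriction there are (5)! = 120 seatings.
Seatings with Zane beside Dev: treat them as a block with 2 internal orders, giving 2 × (4)! = 48.
Subtracting, 120 − 48 = 72.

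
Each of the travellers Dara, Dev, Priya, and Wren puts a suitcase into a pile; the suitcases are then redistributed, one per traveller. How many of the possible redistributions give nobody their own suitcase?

9

Count assignments avoiding every fixed point. For any j of the 4 travellers fixed to their own suitcase, the other 4−j can be arranged in (4−j)! ways.
By inclusion–exclusion this is Σ_{j=0}^{4} (−1)^j C(4,j)·(4−j)!.
Computing: 24 − 24 + 12 − 4 + 1 = 9.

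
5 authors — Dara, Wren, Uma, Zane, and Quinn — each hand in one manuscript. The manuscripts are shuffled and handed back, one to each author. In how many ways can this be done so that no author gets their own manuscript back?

44

This is the derangement count D_5: permutations of 5 items with no fixed point.
By inclusion–exclusion this is Σ_{j=0}^{5} (−1)^j C(5,j)·(5−j)!.
Computing: 120 − 120 + 60 − 20 + 5 − 1 = 44.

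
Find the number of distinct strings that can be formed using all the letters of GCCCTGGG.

280

Letter multiplicities in GCCCTGGG: C×3, G×4, T×1.
So there are 8! / (4!·3!) = 280 distinguishable arrangements.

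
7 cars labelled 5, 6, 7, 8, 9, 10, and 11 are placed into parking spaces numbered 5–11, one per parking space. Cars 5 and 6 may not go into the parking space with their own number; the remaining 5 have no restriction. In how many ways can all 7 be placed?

3720

Let Aᵢ (for i ∈ {5, 6}) be the placements that put car i in its forbidden parking space. Any j of these fix j positions, leaving (7−j)! ways to fill the rest, and there are C(2,j) ways to pick which j.
By inclusion–exclusion, the number of valid placements is Σ_{j=0}^{2} (−1)^j C(2,j)·(7−j)!.
Computing: 5040 − 1440 + 120 = 3720.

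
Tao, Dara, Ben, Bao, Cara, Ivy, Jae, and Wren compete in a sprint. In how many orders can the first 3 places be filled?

There are 8 choices for 1st place, 7 for 2nd, and 6 for 3rd.
That gives 8 × 7 × 6 = 336.

336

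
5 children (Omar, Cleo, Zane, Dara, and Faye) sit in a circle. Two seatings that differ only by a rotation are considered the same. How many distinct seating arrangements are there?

Seat Omar anywhere (absorbing the rotational symmetry), then permute the other 4: (4)! = 24.

24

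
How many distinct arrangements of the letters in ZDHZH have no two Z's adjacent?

Total arrangements of ZDHZH: 5!/(2!·2!) = 30.
Arrangements with the Z's together: treat ZZ as one letter, giving (4)!/(2!) = 12.
Hence 30 − 12 = 18.

18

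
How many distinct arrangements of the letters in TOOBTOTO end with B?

Fix B in the last position and arrange the remaining 7 letters.
Those 7 letters have O appearing 4 times and T appearing 3 times, giving (7)!/(4!·3!) = 35.

35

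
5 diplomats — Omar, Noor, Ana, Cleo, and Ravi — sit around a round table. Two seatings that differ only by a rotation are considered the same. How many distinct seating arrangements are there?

24

Seat Omar anywhere (absorbing the rotational symmetry), then permute the other 4: (4)! = 24.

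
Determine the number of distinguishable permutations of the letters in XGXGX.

10

XGXGX has 5 letters with G appearing twice and X appearing 3 times.
So there are 5! / (3!·2!) = 10 distinguishable arrangements.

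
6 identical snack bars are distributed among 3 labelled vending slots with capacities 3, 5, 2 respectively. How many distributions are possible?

Without the upper bounds there are C(8,2) = 28 ways to split 6 among 3 vending slots.
Subtract solutions that violate a single cap (substitute x_i' = x_i − (cap_i+1)): x_1 ≥ 4 gives C(4,2) = 6; x_2 ≥ 6 gives C(2,2) = 1; x_3 ≥ 3 gives C(5,2) = 10. Together 17.
No two caps can be exceeded simultaneously, so the pair terms are all 0.
By inclusion–exclusion the count is 28 − 17 + 0 = 11.

11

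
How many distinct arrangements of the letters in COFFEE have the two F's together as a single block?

Treat the 2 copies of F as a single block. The multiset to arrange is then {FF, C, E, E, O}, 5 items in all.
That gives (5)!/(2!) = 60 arrangements.

60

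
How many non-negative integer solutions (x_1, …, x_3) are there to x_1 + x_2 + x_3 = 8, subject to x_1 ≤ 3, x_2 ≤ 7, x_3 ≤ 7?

28

By stars and bars, unrestricted non-negative solutions to x_1+…+x_3 = 8 number C(8+2,2) = 45.
Subtract solutions that violate a single cap (substitute x_i' = x_i − (cap_i+1)): x_1 ≥ 4 gives C(6,2) = 15; x_2 ≥ 8 gives C(2,2) = 1; x_3 ≥ 8 gives C(2,2) = 1. Together 17.
No two caps can be exceeded simultaneously, so the pair terms are all 0.
By inclusion–exclusion the count is 45 − 17 + 0 = 28.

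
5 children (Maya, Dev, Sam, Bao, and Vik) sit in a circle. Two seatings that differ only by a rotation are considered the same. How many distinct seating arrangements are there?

Around a circle, 5 distinct people have 5!/5 = (4)! = 24 rotationally distinct seatings.

24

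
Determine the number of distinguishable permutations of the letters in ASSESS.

30

The 6 letters of ASSESS have repeats: S appearing 4 times.
The number of distinct arrangements is 6!/(4!) = 720/24 = 30.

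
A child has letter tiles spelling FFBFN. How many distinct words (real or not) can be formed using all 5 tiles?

20

Letter multiplicities in FFBFN: B×1, F×3, N×1.
The number of distinct arrangements is 5!/(3!) = 120/6 = 20.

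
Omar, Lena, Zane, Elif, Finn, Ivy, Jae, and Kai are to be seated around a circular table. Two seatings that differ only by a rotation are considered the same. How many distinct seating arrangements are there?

5040

Around a circle, 8 distinct people have 8!/8 = (7)! = 5040 rotationally distinct seatings.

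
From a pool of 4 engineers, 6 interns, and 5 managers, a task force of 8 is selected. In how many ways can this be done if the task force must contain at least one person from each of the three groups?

6216

Unrestricted: C(15,8) = 6435 ways to pick any 8 of the 15.
Subtract selections that omit an entire group: no engineers → C(11,8) = 165; no interns → C(9,8) = 9; no managers → C(10,8) = 45.
Add back selections omitting two groups (i.e. drawn from a single group): C(4,8) + C(6,8) + C(5,8) = 0.
By inclusion–exclusion: 6435 − 219 + 0 = 6216.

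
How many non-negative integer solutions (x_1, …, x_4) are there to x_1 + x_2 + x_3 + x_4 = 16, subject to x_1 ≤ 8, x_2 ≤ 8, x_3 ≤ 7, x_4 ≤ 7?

Ignoring the caps, the number of non-negative solutions to x_1+…+x_4 = 16 is C(19,3) = 969.
Subtract solutions that violate a single cap (substitute x_i' = x_i − (cap_i+1)): x_1 ≥ 9 gives C(10,3) = 120; x_2 ≥ 9 gives C(10,3) = 120; x_3 ≥ 8 gives C(11,3) = 165; x_4 ≥ 8 gives C(11,3) = 165. Together 570.
Add back pairs where two caps are both exceeded: 0 + 0 + 0 + 0 + 0 + 1 = 1.
By inclusion–exclusion the count is 969 − 570 + 1 = 400.

400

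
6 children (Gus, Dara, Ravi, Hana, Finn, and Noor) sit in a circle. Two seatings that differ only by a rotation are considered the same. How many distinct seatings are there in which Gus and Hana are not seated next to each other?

Without the restriction there are (5)! = 120 seatings.
Seatings with Gus beside Hana: treat them as a block with 2 internal orders, giving 2 × (4)! = 48.
Subtracting, 120 − 48 = 72.

72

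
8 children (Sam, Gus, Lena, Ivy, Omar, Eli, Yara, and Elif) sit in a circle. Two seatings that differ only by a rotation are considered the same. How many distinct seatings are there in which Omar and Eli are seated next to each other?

Treat {Omar, Eli} as one unit (2 internal orders) and seat the resulting 7 units around the table: (6)! circular arrangements.
So 2 × (6)! = 2 × 720 = 1440.

1440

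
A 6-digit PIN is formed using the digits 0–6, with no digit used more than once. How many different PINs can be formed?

This is a permutation of 6 out of 7: P(7,6) = 7!/1!.
That product is 7 × 6 × 5 × 4 × 3 × 2 = 5040.

5040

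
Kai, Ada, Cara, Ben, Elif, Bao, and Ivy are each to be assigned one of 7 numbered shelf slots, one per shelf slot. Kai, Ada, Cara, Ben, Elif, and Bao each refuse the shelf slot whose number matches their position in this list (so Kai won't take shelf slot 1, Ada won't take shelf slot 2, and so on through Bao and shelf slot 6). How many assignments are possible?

2119

Let Aᵢ (for 1 ≤ i ≤ 6) be the placements that put person i in their forbidden shelf slot. Any j of these fix j positions, leaving (7−j)! ways to fill the rest, and there are C(6,j) ways to pick which j.
By inclusion–exclusion, the number of valid placements is Σ_{j=0}^{6} (−1)^j C(6,j)·(7−j)!.
Computing: 5040 − 4320 + 1800 − 480 + 90 − 12 + 1 = 2119.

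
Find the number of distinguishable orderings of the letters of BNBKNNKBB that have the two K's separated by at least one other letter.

There are 9!/(4!·3!·2!) = 1260 arrangements of BNBKNNKBB in total.
If the two K's are adjacent, glue them into one block, leaving 8 items to arrange: (8)!/(4!·3!) = 280 ways.
Subtracting, 1260 − 280 = 980 arrangements keep the K's apart.

980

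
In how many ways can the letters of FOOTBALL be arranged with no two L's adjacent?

7560

There are 8!/(2!·2!) = 10080 arrangements of FOOTBALL in total.
Arrangements with the L's together: treat LL as one letter, giving (7)!/(2!) = 2520.
Subtracting, 10080 − 2520 = 7560 arrangements keep the L's apart.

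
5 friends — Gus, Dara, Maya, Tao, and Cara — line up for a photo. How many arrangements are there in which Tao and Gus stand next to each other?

Treat {Tao, Gus} as a single unit. There are 4 units to order, and the pair itself can be ordered 2 ways.
That gives 2 × 4! = 2 × 24 = 48.

48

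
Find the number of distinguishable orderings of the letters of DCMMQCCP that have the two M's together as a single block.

840

Treat the 2 copies of M as a single block. The multiset to arrange is then {MM, C, C, C, D, P, Q}, 7 items in all.
That gives (7)!/(3!) = 840 arrangements.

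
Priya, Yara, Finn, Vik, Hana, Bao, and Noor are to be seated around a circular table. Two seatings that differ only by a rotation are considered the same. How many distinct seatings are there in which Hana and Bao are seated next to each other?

Treat {Hana, Bao} as one unit (2 internal orders) and seat the resulting 6 units around the table: (5)! circular arrangements.
So 2 × (5)! = 2 × 120 = 240.

240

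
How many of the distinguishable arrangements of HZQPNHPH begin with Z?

Fix Z in the first position and arrange the remaining 7 letters.
Those 7 letters have H appearing 3 times and P appearing twice, giving (7)!/(3!·2!) = 420.

420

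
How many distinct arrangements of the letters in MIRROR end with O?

20

Fix O in the last position and arrange the remaining 5 letters.
Those 5 letters have R appearing 3 times, giving (5)!/(3!) = 20.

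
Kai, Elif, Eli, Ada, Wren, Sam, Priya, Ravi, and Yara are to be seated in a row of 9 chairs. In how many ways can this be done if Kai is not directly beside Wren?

282240

Of the 9! = 362880 arrangements, those with Kai and Wren adjacent number 2 × 8! = 80640 (treat the pair as a block with 2 internal orders).
So 362880 − 80640 = 282240 arrangements keep them apart.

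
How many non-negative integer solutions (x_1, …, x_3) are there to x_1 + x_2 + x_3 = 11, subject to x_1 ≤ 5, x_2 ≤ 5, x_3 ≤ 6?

Without the upper bounds there are C(13,2) = 78 ways to split 11 among 3 variables.
Subtract solutions that violate a single cap (substitute x_i' = x_i − (cap_i+1)): x_1 ≥ 6 gives C(7,2) = 21; x_2 ≥ 6 gives C(7,2) = 21; x_3 ≥ 7 gives C(6,2) = 15. Together 57.
No two caps can be exceeded simultaneously, so the pair terms are all 0.
By inclusion–exclusion the count is 78 − 57 + 0 = 21.

21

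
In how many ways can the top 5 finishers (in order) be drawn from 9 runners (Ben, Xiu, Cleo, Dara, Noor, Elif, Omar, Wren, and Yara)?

15120

This is an ordered selection of 5 from 9: P(9,5).
That gives 9 × 8 × 7 × 6 × 5 = 15120.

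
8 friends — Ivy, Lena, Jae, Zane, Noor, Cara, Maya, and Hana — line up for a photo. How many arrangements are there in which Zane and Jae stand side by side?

10080

Glue Zane and Jae into one block (2 internal orders), leaving 7 units to arrange in a row.
That gives 2 × 7! = 2 × 5040 = 10080.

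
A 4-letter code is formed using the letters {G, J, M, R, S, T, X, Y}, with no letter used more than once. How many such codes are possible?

Choose and order 4 of the 8 symbols: the first letter has 8 options, the next 7, then 6, 5.
8 × 7 × 6 × 5 = 1680.

1680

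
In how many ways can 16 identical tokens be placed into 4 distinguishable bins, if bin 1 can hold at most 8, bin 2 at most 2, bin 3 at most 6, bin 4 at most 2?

Without the upper bounds there are C(19,3) = 969 ways to split 16 among 4 bins.
Subtract solutions that violate a single cap (substitute x_i' = x_i − (cap_i+1)): x_1 ≥ 9 gives C(10,3) = 120; x_2 ≥ 3 gives C(16,3) = 560; x_3 ≥ 7 gives C(12,3) = 220; x_4 ≥ 3 gives C(16,3) = 560. Together 1460.
Add back pairs where two caps are both exceeded: 35 + 1 + 35 + 84 + 286 + 84 = 525.
Subtract triples: 0 + 4 + 0 + 20 = 24.
By inclusion–exclusion the count is 969 − 1460 + 525 − 24 = 10.

10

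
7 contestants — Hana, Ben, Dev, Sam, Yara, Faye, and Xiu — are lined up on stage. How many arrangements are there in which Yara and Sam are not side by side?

3600

Of the 7! = 5040 arrangements, those with Yara and Sam adjacent number 2 × 6! = 1440 (treat the pair as a block with 2 internal orders).
Complementary counting: 5040 − 1440 = 3600.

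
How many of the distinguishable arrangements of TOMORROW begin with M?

Fix M in the first position and arrange the remaining 7 letters.
Those 7 letters have O appearing 3 times and R appearing twice, giving (7)!/(3!·2!) = 420.

420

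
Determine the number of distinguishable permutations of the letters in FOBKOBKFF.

FOBKOBKFF has 9 letters with B appearing twice, F appearing 3 times, K appearing twice, and O appearing twice.
So there are 9! / (3!·2!·2!·2!) = 7560 distinguishable arrangements.

7560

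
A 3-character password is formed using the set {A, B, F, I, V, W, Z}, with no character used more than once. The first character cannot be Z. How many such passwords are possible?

180

The first character has 7−1 = 6 choices (anything except Z).
The remaining 2 characters are filled from the other 6 symbols without repetition: 6 × 5 = 30.
Total: 6 × 30 = 180.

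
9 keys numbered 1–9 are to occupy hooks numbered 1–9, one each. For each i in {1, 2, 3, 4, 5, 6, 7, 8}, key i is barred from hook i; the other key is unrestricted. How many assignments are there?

148329

Let Aᵢ (for 1 ≤ i ≤ 8) be the placements that put key i in its forbidden hook. Any j of these fix j positions, leaving (9−j)! ways to fill the rest, and there are C(8,j) ways to pick which j.
By inclusion–exclusion, the number of valid placements is Σ_{j=0}^{8} (−1)^j C(8,j)·(9−j)!.
Computing: 362880 − 322560 + 141120 − 40320 + 8400 − 1344 + 168 − 16 + 1 = 148329.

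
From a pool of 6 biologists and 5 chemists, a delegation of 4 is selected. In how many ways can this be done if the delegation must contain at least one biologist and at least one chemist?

310

Total 4-person selections from all 11: C(11,4) = 330.
Selections missing a whole group: no biologists → C(5,4) = 5; no chemists → C(6,4) = 15.
Both groups omitted at once is impossible, so 330 − 20 = 310.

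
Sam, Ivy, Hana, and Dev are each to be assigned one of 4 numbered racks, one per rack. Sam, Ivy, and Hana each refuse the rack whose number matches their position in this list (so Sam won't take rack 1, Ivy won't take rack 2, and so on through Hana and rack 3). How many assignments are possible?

Let Aᵢ (for i ∈ {1, 2, 3}) be the placements that put person i in their forbidden rack. Any j of these fix j positions, leaving (4−j)! ways to fill the rest, and there are C(3,j) ways to pick which j.
By inclusion–exclusion, the number of valid placements is Σ_{j=0}^{3} (−1)^j C(3,j)·(4−j)!.
Computing: 24 − 18 + 6 − 1 = 11.

11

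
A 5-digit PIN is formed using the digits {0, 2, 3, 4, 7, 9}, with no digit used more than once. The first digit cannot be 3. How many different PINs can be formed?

The first digit has 6−1 = 5 choices (anything except 3).
The remaining 4 digits are filled from the other 5 symbols without repetition: 5 × 4 × 3 × 2 = 120.
Total: 5 × 120 = 600.

600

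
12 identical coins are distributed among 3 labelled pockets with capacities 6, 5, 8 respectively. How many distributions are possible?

32

Ignoring the caps, the number of non-negative solutions to x_1+…+x_3 = 12 is C(14,2) = 91.
Subtract solutions that violate a single cap (substitute x_i' = x_i − (cap_i+1)): x_1 ≥ 7 gives C(7,2) = 21; x_2 ≥ 6 gives C(8,2) = 28; x_3 ≥ 9 gives C(5,2) = 10. Together 59.
No two caps can be exceeded simultaneously, so the pair terms are all 0.
By inclusion–exclusion the count is 91 − 59 + 0 = 32.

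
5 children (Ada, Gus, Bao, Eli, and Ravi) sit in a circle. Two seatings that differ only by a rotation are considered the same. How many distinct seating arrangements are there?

24

Around a circle, 5 distinct people have 5!/5 = (4)! = 24 rotationally distinct seatings.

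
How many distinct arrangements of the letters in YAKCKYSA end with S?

Fix S in the last position and arrange the remaining 7 letters.
Those 7 letters have A appearing twice, K appearing twice, and Y appearing twice, giving (7)!/(2!·2!·2!) = 630.

630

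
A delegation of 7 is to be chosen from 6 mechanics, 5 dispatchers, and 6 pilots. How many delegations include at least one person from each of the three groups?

With no constraint there are C(17,7) = 19448 possible selections.
Selections missing a whole group: no mechanics → C(11,7) = 330; no dispatchers → C(12,7) = 792; no pilots → C(11,7) = 330.
Add back selections omitting two groups (i.e. drawn from a single group): C(6,7) + C(5,7) + C(6,7) = 0.
By inclusion–exclusion: 19448 − 1452 + 0 = 17996.

17996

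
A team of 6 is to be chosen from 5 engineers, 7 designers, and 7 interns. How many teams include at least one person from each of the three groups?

Unrestricted: C(19,6) = 27132 ways to pick any 6 of the 19.
Selections missing a whole group: no engineers → C(14,6) = 3003; no designers → C(12,6) = 924; no interns → C(12,6) = 924.
Add back selections omitting two groups (i.e. drawn from a single group): C(5,6) + C(7,6) + C(7,6) = 14.
By inclusion–exclusion: 27132 − 4851 + 14 = 22295.

22295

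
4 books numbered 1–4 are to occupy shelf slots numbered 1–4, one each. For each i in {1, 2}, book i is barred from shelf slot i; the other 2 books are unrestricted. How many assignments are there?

14

Let Aᵢ (for i ∈ {1, 2}) be the placements that put book i in its forbidden shelf slot. Any j of these fix j positions, leaving (4−j)! ways to fill the rest, and there are C(2,j) ways to pick which j.
By inclusion–exclusion, the number of valid placements is Σ_{j=0}^{2} (−1)^j C(2,j)·(4−j)!.
Computing: 24 − 12 + 2 = 14.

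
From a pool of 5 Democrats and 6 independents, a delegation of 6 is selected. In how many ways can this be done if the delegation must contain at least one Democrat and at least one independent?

Total 6-person selections from all 11: C(11,6) = 462.
Selections missing a whole group: no Democrats → C(6,6) = 1; no independents → C(5,6) = 0.
Both groups omitted at once is impossible, so 462 − 1 = 461.

461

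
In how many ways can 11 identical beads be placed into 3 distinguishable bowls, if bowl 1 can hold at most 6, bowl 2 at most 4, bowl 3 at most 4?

10

Without the upper bounds there are C(13,2) = 78 ways to split 11 among 3 bowls.
Subtract solutions that violate a single cap (substitute x_i' = x_i − (cap_i+1)): x_1 ≥ 7 gives C(6,2) = 15; x_2 ≥ 5 gives C(8,2) = 28; x_3 ≥ 5 gives C(8,2) = 28. Together 71.
Add back pairs where two caps are both exceeded: 0 + 0 + 3 = 3.
By inclusion–exclusion the count is 78 − 71 + 3 = 10.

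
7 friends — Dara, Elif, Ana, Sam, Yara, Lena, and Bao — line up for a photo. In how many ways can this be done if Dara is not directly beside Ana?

3600

Of the 7! = 5040 arrangements, those with Dara and Ana adjacent number 2 × 6! = 1440 (treat the pair as a block with 2 internal orders).
So 5040 − 1440 = 3600 arrangements keep them apart.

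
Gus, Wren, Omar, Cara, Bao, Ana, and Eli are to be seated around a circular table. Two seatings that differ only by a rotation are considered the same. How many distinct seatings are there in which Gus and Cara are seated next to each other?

Treat {Gus, Cara} as one unit (2 internal orders) and seat the resulting 6 units around the table: (5)! circular arrangements.
So 2 × (5)! = 2 × 120 = 240.

240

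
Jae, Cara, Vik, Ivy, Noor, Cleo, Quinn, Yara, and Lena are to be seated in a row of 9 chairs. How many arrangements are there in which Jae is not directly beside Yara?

Of the 9! = 362880 arrangements, those with Jae and Yara adjacent number 2 × 8! = 80640 (treat the pair as a block with 2 internal orders).
So 362880 − 80640 = 282240 arrangements keep them apart.

282240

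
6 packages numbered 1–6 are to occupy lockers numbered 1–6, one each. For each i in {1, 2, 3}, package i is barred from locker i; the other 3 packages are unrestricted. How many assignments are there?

426

Let Aᵢ (for i ∈ {1, 2, 3}) be the placements that put package i in its forbidden locker. Any j of these fix j positions, leaving (6−j)! ways to fill the rest, and there are C(3,j) ways to pick which j.
By inclusion–exclusion, the number of valid placements is Σ_{j=0}^{3} (−1)^j C(3,j)·(6−j)!.
Computing: 720 − 360 + 72 − 6 = 426.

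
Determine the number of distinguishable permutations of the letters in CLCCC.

Letter multiplicities in CLCCC: C×4, L×1.
Dividing 5! = 120 by 4! = 24 for the repeated letters gives 5.

5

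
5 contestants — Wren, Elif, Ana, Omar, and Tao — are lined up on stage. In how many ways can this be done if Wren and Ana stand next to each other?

Glue Wren and Ana into one block (2 internal orders), leaving 4 units to arrange in a row.
So the count is 2·(4)! = 48.

48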